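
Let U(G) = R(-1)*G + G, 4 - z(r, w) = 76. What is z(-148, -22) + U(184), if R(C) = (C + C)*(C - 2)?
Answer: 1216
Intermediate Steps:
z(r, w) = -72 (z(r, w) = 4 - 1*76 = 4 - 76 = -72)
R(C) = 2*C*(-2 + C) (R(C) = (2*C)*(-2 + C) = 2*C*(-2 + C))
U(G) = 7*G (U(G) = (2*(-1)*(-2 - 1))*G + G = (2*(-1)*(-3))*G + G = 6*G + G = 7*G)
z(-148, -22) + U(184) = -72 + 7*184 = -72 + 1288 = 1216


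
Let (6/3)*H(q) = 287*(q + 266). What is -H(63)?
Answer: -94423/2 ≈ -47212.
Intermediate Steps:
H(q) = 38171 + 287*q/2 (H(q) = (287*(q + 266))/2 = (287*(266 + q))/2 = (76342 + 287*q)/2 = 38171 + 287*q/2)
-H(63) = -(38171 + (287/2)*63) = -(38171 + 18081/2) = -1*94423/2 = -94423/2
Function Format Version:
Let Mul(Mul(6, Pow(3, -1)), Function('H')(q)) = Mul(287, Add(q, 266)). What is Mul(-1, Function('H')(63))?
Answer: Rational(-94423, 2) ≈ -47212.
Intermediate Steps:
Function('H')(q) = Add(38171, Mul(Rational(287, 2), q)) (Function('H')(q) = Mul(Rational(1, 2), Mul(287, Add(q, 266))) = Mul(Rational(1, 2), Mul(287, Add(266, q))) = Mul(Rational(1, 2), Add(76342, Mul(287, q))) = Add(38171, Mul(Rational(287, 2), q)))
Mul(-1, Function('H')(63)) = Mul(-1, Add(38171, Mul(Rational(287, 2), 63))) = Mul(-1, Add(38171, Rational(18081, 2))) = Mul(-1, Rational(94423, 2)) = Rational(-94423, 2)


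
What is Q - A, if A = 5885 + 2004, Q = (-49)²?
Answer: -5488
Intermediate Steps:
Q = 2401
A = 7889
Q - A = 2401 - 1*7889 = 2401 - 7889 = -5488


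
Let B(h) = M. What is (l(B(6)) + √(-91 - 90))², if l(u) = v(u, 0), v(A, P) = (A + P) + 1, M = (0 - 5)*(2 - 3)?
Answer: (6 + I*√181)² ≈ -145.0 + 161.44*I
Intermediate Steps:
M = 5 (M = -5*(-1) = 5)
B(h) = 5
v(A, P) = 1 + A + P
l(u) = 1 + u (l(u) = 1 + u + 0 = 1 + u)
(l(B(6)) + √(-91 - 90))² = ((1 + 5) + √(-91 - 90))² = (6 + √(-181))² = (6 + I*√181)²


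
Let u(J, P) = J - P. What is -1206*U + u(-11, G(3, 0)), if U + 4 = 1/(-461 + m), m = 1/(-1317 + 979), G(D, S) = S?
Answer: 750364475/155819 ≈ 4815.6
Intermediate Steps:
m = -1/338 (m = 1/(-338) = -1/338 ≈ -0.0029586)
U = -623614/155819 (U = -4 + 1/(-461 - 1/338) = -4 + 1/(-155819/338) = -4 - 338/155819 = -623614/155819 ≈ -4.0022)
-1206*U + u(-11, G(3, 0)) = -1206*(-623614/155819) + (-11 - 1*0) = 752078484/155819 + (-11 + 0) = 752078484/155819 - 11 = 750364475/155819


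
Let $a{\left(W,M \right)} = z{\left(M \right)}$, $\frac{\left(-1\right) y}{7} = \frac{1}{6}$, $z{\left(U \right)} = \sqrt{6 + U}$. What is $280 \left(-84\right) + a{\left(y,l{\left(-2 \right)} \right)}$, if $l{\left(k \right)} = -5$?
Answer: $-23519$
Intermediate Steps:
$y = - \frac{7}{6} \approx -1.1667$
$a{\left(W,M \right)} = \sqrt{6 + M}$
$280 \left(-84\right) + a{\left(y,l{\left(-2 \right)} \right)} = 280 \left(-84\right) + \sqrt{6 - 5} = -23520 + \sqrt{1} = -23520 + 1 = -23519$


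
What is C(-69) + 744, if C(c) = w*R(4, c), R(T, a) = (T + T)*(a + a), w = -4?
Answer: 5160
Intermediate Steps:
R(T, a) = 4*T*a (R(T, a) = (2*T)*(2*a) = 4*T*a)
C(c) = -64*c (C(c) = -16*4*c = -64*c)
C(-69) + 744 = -64*(-69) + 744 = 4416 + 744 = 5160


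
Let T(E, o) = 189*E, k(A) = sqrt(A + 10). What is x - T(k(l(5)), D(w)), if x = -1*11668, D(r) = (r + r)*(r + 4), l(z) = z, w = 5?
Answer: -11668 - 189*sqrt(15) ≈ -12400.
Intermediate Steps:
k(A) = sqrt(10 + A)
D(r) = 2*r*(4 + r) (D(r) = (2*r)*(4 + r) = 2*r*(4 + r))
x = -11668
x - T(k(l(5)), D(w)) = -11668 - 189*sqrt(10 + 5) = -11668 - 189*sqrt(15)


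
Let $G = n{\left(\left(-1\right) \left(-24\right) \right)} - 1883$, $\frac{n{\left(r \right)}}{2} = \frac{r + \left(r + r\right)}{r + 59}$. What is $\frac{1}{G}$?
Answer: $- \frac{83}{156145} \approx -0.00053156$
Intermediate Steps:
$n{\left(r \right)} = \frac{6 r}{59 + r}$ ($n{\left(r \right)} = 2 \frac{r + \left(r + r\right)}{r + 59} = 2 \frac{r + 2 r}{59 + r} = 2 \frac{3 r}{59 + r} = \frac{6 r}{59 + r}$)
$G = - \frac{156145}{83}$ ($G = \frac{6 \left(\left(-1\right) \left(-24\right)\right)}{59 - -24} - 1883 = 6 \cdot 24 \frac{1}{59 + 24} - 1883 = 6 \cdot 24 \cdot \frac{1}{83} - 1883 = \frac{144}{83} - 1883 = - \frac{156145}{83} \approx -1881.3$)
$\frac{1}{G} = \frac{1}{- \frac{156145}{83}} = - \frac{83}{156145}$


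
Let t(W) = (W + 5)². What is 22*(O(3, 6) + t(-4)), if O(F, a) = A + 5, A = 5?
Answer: 242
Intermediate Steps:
O(F, a) = 10 (O(F, a) = 5 + 5 = 10)
t(W) = (5 + W)²
22*(O(3, 6) + t(-4)) = 22*(10 + (5 - 4)²) = 22*(10 + 1²) = 22*(10 + 1) = 22*11 = 242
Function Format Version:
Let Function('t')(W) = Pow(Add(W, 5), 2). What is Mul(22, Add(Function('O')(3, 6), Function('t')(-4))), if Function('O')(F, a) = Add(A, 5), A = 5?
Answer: 242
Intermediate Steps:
Function('O')(F, a) = 10 (Function('O')(F, a) = Add(5, 5) = 10)
Function('t')(W) = Pow(Add(5, W), 2)
Mul(22, Add(Function('O')(3, 6), Function('t')(-4))) = Mul(22, Add(10, Pow(Add(5, -4), 2))) = Mul(22, Add(10, Pow(1, 2))) = Mul(22, Add(10, 1)) = Mul(22, 11) = 242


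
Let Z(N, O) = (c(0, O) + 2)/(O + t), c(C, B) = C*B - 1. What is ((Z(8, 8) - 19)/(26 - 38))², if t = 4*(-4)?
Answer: 2601/1024 ≈ 2.5400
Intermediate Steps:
t = -16
c(C, B) = -1 + B*C (c(C, B) = B*C - 1 = -1 + B*C)
Z(N, O) = 1/(-16 + O) (Z(N, O) = ((-1 + O*0) + 2)/(O - 16) = ((-1 + 0) + 2)/(-16 + O) = (-1 + 2)/(-16 + O) = 1/(-16 + O))
((Z(8, 8) - 19)/(26 - 38))² = ((1/(-16 + 8) - 19)/(26 - 38))² = ((1/(-8) - 19)/(-12))² = ((-⅛ - 19)*(-1/12))² = (-153/8*(-1/12))² = (51/32)² = 2601/1024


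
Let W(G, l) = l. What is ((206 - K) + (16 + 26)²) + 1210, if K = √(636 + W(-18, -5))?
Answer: 3180 - √631 ≈ 3154.9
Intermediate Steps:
K = √631 (K = √(636 - 5) = √631 ≈ 25.120)
((206 - K) + (16 + 26)²) + 1210 = ((206 - √631) + (16 + 26)²) + 1210 = ((206 - √631) + 42²) + 1210 = ((206 - √631) + 1764) + 1210 = (1970 - √631) + 1210 = 3180 - √631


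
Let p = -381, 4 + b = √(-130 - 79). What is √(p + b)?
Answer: √(-385 + I*√209) ≈ 0.3683 + 19.625*I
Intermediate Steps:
b = -4 + I*√209 (b = -4 + √(-130 - 79) = -4 + √(-209) = -4 + I*√209 ≈ -4.0 + 14.457*I)
√(p + b) = √(-381 + (-4 + I*√209)) = √(-385 + I*√209)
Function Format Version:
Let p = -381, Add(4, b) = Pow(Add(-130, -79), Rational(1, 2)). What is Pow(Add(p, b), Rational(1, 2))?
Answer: Pow(Add(-385, Mul(I, Pow(209, Rational(1, 2)))), Rational(1, 2)) ≈ Add(0.3683, Mul(19.625, I))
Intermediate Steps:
b = Add(-4, Mul(I, Pow(209, Rational(1, 2)))) (b = Add(-4, Pow(Add(-130, -79), Rational(1, 2))) = Add(-4, Pow(-209, Rational(1, 2))) = Add(-4, Mul(I, Pow(209, Rational(1, 2)))) ≈ Add(-4.0000, Mul(14.457, I)))
Pow(Add(p, b), Rational(1, 2)) = Pow(Add(-381, Add(-4, Mul(I, Pow(209, Rational(1, 2))))), Rational(1, 2)) = Pow(Add(-385, Mul(I, Pow(209, Rational(1, 2)))), Rational(1, 2))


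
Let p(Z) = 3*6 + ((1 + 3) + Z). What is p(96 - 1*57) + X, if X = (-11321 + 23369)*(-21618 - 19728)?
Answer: -498136547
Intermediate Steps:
p(Z) = 22 + Z (p(Z) = 18 + (4 + Z) = 22 + Z)
X = -498136608 (X = 12048*(-41346) = -498136608)
p(96 - 1*57) + X = (22 + (96 - 1*57)) - 498136608 = (22 + (96 - 57)) - 498136608 = (22 + 39) - 498136608 = 61 - 498136608 = -498136547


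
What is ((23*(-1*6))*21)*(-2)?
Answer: 5796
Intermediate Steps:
((23*(-1*6))*21)*(-2) = ((23*(-6))*21)*(-2) = -138*21*(-2) = -2898*(-2) = 5796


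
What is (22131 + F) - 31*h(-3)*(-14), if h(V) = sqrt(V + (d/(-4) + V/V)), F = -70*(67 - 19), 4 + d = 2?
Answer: 18771 + 217*I*sqrt(6) ≈ 18771.0 + 531.54*I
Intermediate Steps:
d = -2 (d = -4 + 2 = -2)
F = -3360 (F = -70*48 = -3360)
h(V) = sqrt(3/2 + V) (h(V) = sqrt(V + (-2/(-4) + V/V)) = sqrt(V + (-2*(-1/4) + 1)) = sqrt(V + (1/2 + 1)) = sqrt(V + 3/2) = sqrt(3/2 + V))
(22131 + F) - 31*h(-3)*(-14) = (22131 - 3360) - 31*sqrt(6 + 4*(-3))/2*(-14) = 18771 - 31*sqrt(6 - 12)/2*(-14) = 18771 - 31*sqrt(-6)/2*(-14) = 18771 - 31*I*sqrt(6)/2*(-14) = 18771 + 217*I*sqrt(6)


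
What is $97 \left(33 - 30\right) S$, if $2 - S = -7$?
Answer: $2619$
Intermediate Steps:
$S = 9$ ($S = 2 - -7 = 2 + 7 = 9$)
$97 \left(33 - 30\right) S = 97 \left(33 - 30\right) 9 = 97 \cdot 3 \cdot 9 = 291 \cdot 9 = 2619$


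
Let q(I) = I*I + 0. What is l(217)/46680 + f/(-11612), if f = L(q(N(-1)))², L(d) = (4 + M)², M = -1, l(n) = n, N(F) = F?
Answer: -315319/135512040 ≈ -0.0023269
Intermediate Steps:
q(I) = I² (q(I) = I² + 0 = I²)
L(d) = 9 (L(d) = (4 - 1)² = 3² = 9)
f = 81 (f = 9² = 81)
l(217)/46680 + f/(-11612) = 217/46680 + 81/(-11612) = 217*(1/46680) + 81*(-1/11612) = 217/46680 - 81/11612 = -315319/135512040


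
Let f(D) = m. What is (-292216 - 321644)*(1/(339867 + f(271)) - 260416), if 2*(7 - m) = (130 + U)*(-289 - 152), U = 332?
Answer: 14123379765807468/88349 ≈ 1.5986e+11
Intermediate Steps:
m = 101878 (m = 7 - (130 + 332)*(-289 - 152)/2 = 7 - 231*(-441) = 7 - ½*(-203742) = 7 + 101871 = 101878)
f(D) = 101878
(-292216 - 321644)*(1/(339867 + f(271)) - 260416) = (-292216 - 321644)*(1/(339867 + 101878) - 260416) = -613860*(1/441745 - 260416) = -613860*(-115037465919/441745) = 14123379765807468/88349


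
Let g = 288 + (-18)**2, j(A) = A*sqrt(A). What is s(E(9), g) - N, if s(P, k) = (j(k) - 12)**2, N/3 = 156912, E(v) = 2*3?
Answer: 228750336 - 88128*sqrt(17) ≈ 2.2839e+8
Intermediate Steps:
j(A) = A**(3/2)
E(v) = 6
N = 470736 (N = 3*156912 = 470736)
g = 612 (g = 288 + 324 = 612)
s(P, k) = (-12 + k**(3/2))**2 (s(P, k) = (k**(3/2) - 12)**2 = (-12 + k**(3/2))**2)
s(E(9), g) - N = (-12 + 612**(3/2))**2 - 1*470736 = (-12 + 3672*sqrt(17))**2 - 470736 = -470736 + (-12 + 3672*sqrt(17))**2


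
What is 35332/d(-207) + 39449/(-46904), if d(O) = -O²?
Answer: -3347562329/2009789496 ≈ -1.6656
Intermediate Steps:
35332/d(-207) + 39449/(-46904) = 35332/((-1*(-207)²)) + 39449/(-46904) = 35332/((-1*42849)) + 39449*(-1/46904) = 35332/(-42849) - 39449/46904 = 35332*(-1/42849) - 39449/46904 = -35332/42849 - 39449/46904 = -3347562329/2009789496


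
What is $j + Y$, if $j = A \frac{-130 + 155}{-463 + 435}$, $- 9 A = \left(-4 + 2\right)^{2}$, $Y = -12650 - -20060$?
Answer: $\frac{466855}{63} \approx 7410.4$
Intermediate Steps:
$Y = 7410$ ($Y = -12650 + 20060 = 7410$)
$A = - \frac{4}{9}$ ($A = - \frac{\left(-4 + 2\right)^{2}}{9} = - \frac{\left(-2\right)^{2}}{9} = \left(- \frac{1}{9}\right) 4 = - \frac{4}{9} \approx -0.44444$)
$j = \frac{25}{63}$ ($j = - \frac{4 \frac{-130 + 155}{-463 + 435}}{9} = - \frac{4 \frac{25}{-28}}{9} = - \frac{4 \cdot 25 \left(- \frac{1}{28}\right)}{9} = \left(- \frac{4}{9}\right) \left(- \frac{25}{28}\right) = \frac{25}{63} \approx 0.39683$)
$j + Y = \frac{25}{63} + 7410 = \frac{466855}{63}$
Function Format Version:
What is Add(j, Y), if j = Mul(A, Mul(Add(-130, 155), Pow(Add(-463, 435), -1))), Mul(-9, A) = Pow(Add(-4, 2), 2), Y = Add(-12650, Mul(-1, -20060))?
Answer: Rational(466855, 63) ≈ 7410.4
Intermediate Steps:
Y = 7410 (Y = Add(-12650, 20060) = 7410)
A = Rational(-4, 9) (A = Mul(Rational(-1, 9), Pow(Add(-4, 2), 2)) = Mul(Rational(-1, 9), Pow(-2, 2)) = Mul(Rational(-1, 9), 4) = Rational(-4, 9) ≈ -0.44444)
j = Rational(25, 63) (j = Mul(Rational(-4, 9), Mul(Add(-130, 155), Pow(Add(-463, 435), -1))) = Mul(Rational(-4, 9), Mul(25, Pow(-28, -1))) = Mul(Rational(-4, 9), Mul(25, Rational(-1, 28))) = Mul(Rational(-4, 9), Rational(-25, 28)) = Rational(25, 63) ≈ 0.39683)
Add(j, Y) = Add(Rational(25, 63), 7410) = Rational(466855, 63)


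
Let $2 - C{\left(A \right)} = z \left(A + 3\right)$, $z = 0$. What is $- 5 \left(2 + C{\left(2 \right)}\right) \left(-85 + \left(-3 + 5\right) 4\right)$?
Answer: $1540$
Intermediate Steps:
$C{\left(A \right)} = 2$ ($C{\left(A \right)} = 2 - 0 \left(A + 3\right) = 2 - 0 \left(3 + A\right) = 2 - 0 = 2 + 0 = 2$)
$- 5 \left(2 + C{\left(2 \right)}\right) \left(-85 + \left(-3 + 5\right) 4\right) = - 5 \left(2 + 2\right) \left(-85 + \left(-3 + 5\right) 4\right) = \left(-5\right) 4 \left(-85 + 2 \cdot 4\right) = - 20 \left(-85 + 8\right) = \left(-20\right) \left(-77\right) = 1540$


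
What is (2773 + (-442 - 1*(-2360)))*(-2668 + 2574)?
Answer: -440954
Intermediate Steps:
(2773 + (-442 - 1*(-2360)))*(-2668 + 2574) = (2773 + (-442 + 2360))*(-94) = (2773 + 1918)*(-94) = 4691*(-94) = -440954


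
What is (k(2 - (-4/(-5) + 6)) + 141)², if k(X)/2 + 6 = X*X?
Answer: 19158129/625 ≈ 30653.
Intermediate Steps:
k(X) = -12 + 2*X² (k(X) = -12 + 2*(X*X) = -12 + 2*X²)
(k(2 - (-4/(-5) + 6)) + 141)² = ((-12 + 2*(2 - (-4/(-5) + 6))²) + 141)² = ((-12 + 2*(2 - (-4*(-⅕) + 6))²) + 141)² = ((-12 + 2*(2 - (⅘ + 6))²) + 141)² = ((-12 + 2*(2 - 1*34/5)²) + 141)² = ((-12 + 2*(2 - 34/5)²) + 141)² = ((-12 + 2*(-24/5)²) + 141)² = ((-12 + 2*(576/25)) + 141)² = ((-12 + 1152/25) + 141)² = (852/25 + 141)² = (4377/25)² = 19158129/625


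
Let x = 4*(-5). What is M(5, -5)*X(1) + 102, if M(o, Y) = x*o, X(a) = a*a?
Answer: 2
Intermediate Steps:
x = -20
X(a) = a²
M(o, Y) = -20*o
M(5, -5)*X(1) + 102 = -20*5*1² + 102 = -100*1 + 102 = -100 + 102 = 2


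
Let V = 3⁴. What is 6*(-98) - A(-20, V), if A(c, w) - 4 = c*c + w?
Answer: -1073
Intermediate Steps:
V = 81
A(c, w) = 4 + w + c² (A(c, w) = 4 + (c*c + w) = 4 + (c² + w) = 4 + (w + c²) = 4 + w + c²)
6*(-98) - A(-20, V) = 6*(-98) - (4 + 81 + (-20)²) = -588 - (4 + 81 + 400) = -588 - 1*485 = -588 - 485 = -1073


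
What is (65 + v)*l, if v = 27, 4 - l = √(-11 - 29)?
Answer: 368 - 184*I*√10 ≈ 368.0 - 581.86*I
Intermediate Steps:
l = 4 - 2*I*√10 (l = 4 - √(-11 - 29) = 4 - √(-40) = 4 - 2*I*√10 ≈ 4.0 - 6.3246*I)
(65 + v)*l = (65 + 27)*(4 - 2*I*√10) = 92*(4 - 2*I*√10) = 368 - 184*I*√10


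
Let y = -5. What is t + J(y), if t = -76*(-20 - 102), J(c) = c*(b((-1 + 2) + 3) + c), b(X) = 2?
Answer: 9287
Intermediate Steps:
J(c) = c*(2 + c)
t = 9272 (t = -76*(-122) = 9272)
t + J(y) = 9272 - 5*(2 - 5) = 9272 - 5*(-3) = 9272 + 15 = 9287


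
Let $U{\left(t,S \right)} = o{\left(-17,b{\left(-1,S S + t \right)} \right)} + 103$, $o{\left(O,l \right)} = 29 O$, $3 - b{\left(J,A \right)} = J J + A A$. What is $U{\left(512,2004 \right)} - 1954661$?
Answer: $-1955051$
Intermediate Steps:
$b{\left(J,A \right)} = 3 - A^{2} - J^{2}$ ($b{\left(J,A \right)} = 3 - \left(J J + A A\right) = 3 - \left(J^{2} + A^{2}\right) = 3 - \left(A^{2} + J^{2}\right) = 3 - A^{2} - J^{2}$)
$U{\left(t,S \right)} = -390$ ($U{\left(t,S \right)} = 29 \left(-17\right) + 103 = -493 + 103 = -390$)
$U{\left(512,2004 \right)} - 1954661 = -390 - 1954661 = -1955051$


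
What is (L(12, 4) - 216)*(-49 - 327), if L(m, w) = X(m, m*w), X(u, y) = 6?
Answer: 78960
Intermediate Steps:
L(m, w) = 6
(L(12, 4) - 216)*(-49 - 327) = (6 - 216)*(-49 - 327) = -210*(-376) = 78960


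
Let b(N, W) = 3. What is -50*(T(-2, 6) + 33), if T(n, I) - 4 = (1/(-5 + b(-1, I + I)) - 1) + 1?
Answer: -1825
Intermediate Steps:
T(n, I) = 7/2 (T(n, I) = 4 + ((1/(-5 + 3) - 1) + 1) = 4 + ((1/(-2) - 1) + 1) = 4 + ((-½ - 1) + 1) = 4 + (-3/2 + 1) = 4 - ½ = 7/2)
-50*(T(-2, 6) + 33) = -50*(7/2 + 33) = -50*73/2 = -1825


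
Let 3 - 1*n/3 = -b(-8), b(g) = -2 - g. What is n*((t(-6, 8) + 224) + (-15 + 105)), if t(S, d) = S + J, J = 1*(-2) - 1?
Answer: 8235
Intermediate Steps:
n = 27 (n = 9 - (-3)*(-2 - 1*(-8)) = 9 - (-3)*(-2 + 8) = 9 - (-3)*6 = 9 - 3*(-6) = 9 + 18 = 27)
J = -3 (J = -2 - 1 = -3)
t(S, d) = -3 + S (t(S, d) = S - 3 = -3 + S)
n*((t(-6, 8) + 224) + (-15 + 105)) = 27*(((-3 - 6) + 224) + (-15 + 105)) = 27*((-9 + 224) + 90) = 27*(215 + 90) = 27*305 = 8235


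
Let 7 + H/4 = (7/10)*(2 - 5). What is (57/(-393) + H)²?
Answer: 572979969/429025 ≈ 1335.5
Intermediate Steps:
H = -182/5 (H = -28 + 4*((7/10)*(2 - 5)) = -28 + 4*((7*(⅒))*(-3)) = -28 + 4*((7/10)*(-3)) = -28 + 4*(-21/10) = -28 - 42/5 = -182/5 ≈ -36.400)
(57/(-393) + H)² = (57/(-393) - 182/5)² = (57*(-1/393) - 182/5)² = (-19/131 - 182/5)² = (-23937/655)² = 572979969/429025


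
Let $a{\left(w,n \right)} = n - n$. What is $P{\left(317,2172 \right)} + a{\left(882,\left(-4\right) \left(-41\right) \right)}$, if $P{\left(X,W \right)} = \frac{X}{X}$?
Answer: $1$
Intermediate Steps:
$P{\left(X,W \right)} = 1$
$a{\left(w,n \right)} = 0$
$P{\left(317,2172 \right)} + a{\left(882,\left(-4\right) \left(-41\right) \right)} = 1 + 0 = 1$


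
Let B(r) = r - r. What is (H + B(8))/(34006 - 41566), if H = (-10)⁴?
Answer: -250/189 ≈ -1.3228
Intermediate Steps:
B(r) = 0
H = 10000
(H + B(8))/(34006 - 41566) = (10000 + 0)/(34006 - 41566) = 10000/(-7560) = 10000*(-1/7560) = -250/189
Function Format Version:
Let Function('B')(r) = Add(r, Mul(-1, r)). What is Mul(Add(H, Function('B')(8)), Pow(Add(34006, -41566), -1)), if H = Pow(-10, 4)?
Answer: Rational(-250, 189) ≈ -1.3228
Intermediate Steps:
Function('B')(r) = 0
H = 10000
Mul(Add(H, Function('B')(8)), Pow(Add(34006, -41566), -1)) = Mul(Add(10000, 0), Pow(Add(34006, -41566), -1)) = Mul(10000, Pow(-7560, -1)) = Mul(10000, Rational(-1, 7560)) = Rational(-250, 189)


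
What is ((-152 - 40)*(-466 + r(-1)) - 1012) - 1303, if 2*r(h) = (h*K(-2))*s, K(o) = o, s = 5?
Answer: 86197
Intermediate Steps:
r(h) = -5*h (r(h) = ((h*(-2))*5)/2 = (-2*h*5)/2 = (-10*h)/2 = -5*h)
((-152 - 40)*(-466 + r(-1)) - 1012) - 1303 = ((-152 - 40)*(-466 - 5*(-1)) - 1012) - 1303 = (-192*(-466 + 5) - 1012) - 1303 = (-192*(-461) - 1012) - 1303 = (88512 - 1012) - 1303 = 87500 - 1303 = 86197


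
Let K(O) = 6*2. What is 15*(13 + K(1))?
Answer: 375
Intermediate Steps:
K(O) = 12
15*(13 + K(1)) = 15*(13 + 12) = 15*25 = 375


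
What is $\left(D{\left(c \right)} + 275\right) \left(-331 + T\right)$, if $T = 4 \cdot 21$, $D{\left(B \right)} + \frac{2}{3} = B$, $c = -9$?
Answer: $- \frac{196612}{3} \approx -65537.0$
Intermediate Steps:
$D{\left(B \right)} = - \frac{2}{3} + B$
$T = 84$
$\left(D{\left(c \right)} + 275\right) \left(-331 + T\right) = \left(\left(- \frac{2}{3} - 9\right) + 275\right) \left(-331 + 84\right) = \left(- \frac{29}{3} + 275\right) \left(-247\right) = \frac{796}{3} \left(-247\right) = - \frac{196612}{3}$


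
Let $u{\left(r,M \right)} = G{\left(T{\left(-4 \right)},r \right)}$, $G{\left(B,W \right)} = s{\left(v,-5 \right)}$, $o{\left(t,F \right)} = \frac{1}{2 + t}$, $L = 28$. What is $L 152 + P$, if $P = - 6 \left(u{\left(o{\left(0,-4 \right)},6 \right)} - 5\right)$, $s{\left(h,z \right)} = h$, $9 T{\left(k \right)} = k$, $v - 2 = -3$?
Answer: $4292$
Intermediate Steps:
$v = -1$ ($v = 2 - 3 = -1$)
$T{\left(k \right)} = \frac{k}{9}$
$G{\left(B,W \right)} = -1$
$u{\left(r,M \right)} = -1$
$P = 36$ ($P = - 6 \left(-1 - 5\right) = \left(-6\right) \left(-6\right) = 36$)
$L 152 + P = 28 \cdot 152 + 36 = 4256 + 36 = 4292$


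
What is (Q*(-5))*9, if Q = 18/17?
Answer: -810/17 ≈ -47.647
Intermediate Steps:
Q = 18/17 (Q = 18*(1/17) = 18/17 ≈ 1.0588)
(Q*(-5))*9 = ((18/17)*(-5))*9 = -90/17*9 = -810/17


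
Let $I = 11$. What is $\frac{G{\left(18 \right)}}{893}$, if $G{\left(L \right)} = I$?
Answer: $\frac{11}{893} \approx 0.012318$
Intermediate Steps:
$G{\left(L \right)} = 11$
$\frac{G{\left(18 \right)}}{893} = \frac{11}{893}$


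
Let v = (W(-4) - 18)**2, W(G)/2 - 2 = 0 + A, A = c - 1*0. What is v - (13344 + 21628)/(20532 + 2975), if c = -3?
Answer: 9367828/23507 ≈ 398.51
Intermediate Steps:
A = -3 (A = -3 - 1*0 = -3 + 0 = -3)
W(G) = -2 (W(G) = 4 + 2*(0 - 3) = 4 + 2*(-3) = 4 - 6 = -2)
v = 400 (v = (-2 - 18)**2 = (-20)**2 = 400)
v - (13344 + 21628)/(20532 + 2975) = 400 - (13344 + 21628)/(20532 + 2975) = 400 - 34972/23507 = 9367828/23507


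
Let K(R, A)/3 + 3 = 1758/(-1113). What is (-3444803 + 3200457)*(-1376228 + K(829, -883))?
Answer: 124759569787010/371 ≈ 3.3628e+11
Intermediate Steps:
K(R, A) = -5097/371 (K(R, A) = -9 + 3*(1758/(-1113)) = -9 + 3*(1758*(-1/1113)) = -9 + 3*(-586/371) = -9 - 1758/371 = -5097/371)
(-3444803 + 3200457)*(-1376228 + K(829, -883)) = (-3444803 + 3200457)*(-1376228 - 5097/371) = -244346*(-510585685/371) = 124759569787010/371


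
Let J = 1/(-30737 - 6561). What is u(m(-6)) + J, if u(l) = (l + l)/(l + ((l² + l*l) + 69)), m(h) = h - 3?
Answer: -111931/1380026 ≈ -0.081108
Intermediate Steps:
m(h) = -3 + h
u(l) = 2*l/(69 + l + 2*l²) (u(l) = (2*l)/(l + ((l² + l²) + 69)) = (2*l)/(l + (2*l² + 69)) = (2*l)/(l + (69 + 2*l²)) = (2*l)/(69 + l + 2*l²) = 2*l/(69 + l + 2*l²))
J = -1/37298 (J = 1/(-37298) = -1/37298 ≈ -2.6811e-5)
u(m(-6)) + J = 2*(-3 - 6)/(69 + (-3 - 6) + 2*(-3 - 6)²) - 1/37298 = 2*(-9)/(69 - 9 + 2*(-9)²) - 1/37298 = 2*(-9)/(69 - 9 + 2*81) - 1/37298 = 2*(-9)/(69 - 9 + 162) - 1/37298 = 2*(-9)/222 - 1/37298 = 2*(-9)*(1/222) - 1/37298 = -3/37 - 1/37298 = -111931/1380026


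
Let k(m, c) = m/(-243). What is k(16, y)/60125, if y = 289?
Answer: -16/14610375 ≈ -1.0951e-6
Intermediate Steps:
k(m, c) = -m/243 (k(m, c) = m*(-1/243) = -m/243)
k(16, y)/60125 = -1/243*16/60125 = -16/243*1/60125 = -16/14610375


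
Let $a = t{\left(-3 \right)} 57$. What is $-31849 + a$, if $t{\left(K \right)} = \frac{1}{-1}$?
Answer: $-31906$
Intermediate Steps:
$t{\left(K \right)} = -1$
$a = -57$ ($a = \left(-1\right) 57 = -57$)
$-31849 + a = -31849 - 57 = -31906$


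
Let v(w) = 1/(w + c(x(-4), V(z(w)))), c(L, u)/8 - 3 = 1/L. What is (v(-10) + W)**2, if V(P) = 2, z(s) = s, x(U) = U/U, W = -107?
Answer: 5536609/484 ≈ 11439.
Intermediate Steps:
x(U) = 1
c(L, u) = 24 + 8/L
v(w) = 1/(32 + w) (v(w) = 1/(w + (24 + 8/1)) = 1/(w + (24 + 8*1)) = 1/(w + (24 + 8)) = 1/(w + 32) = 1/(32 + w))
(v(-10) + W)**2 = (1/(32 - 10) - 107)**2 = (1/22 - 107)**2 = (-2353/22)**2 = 5536609/484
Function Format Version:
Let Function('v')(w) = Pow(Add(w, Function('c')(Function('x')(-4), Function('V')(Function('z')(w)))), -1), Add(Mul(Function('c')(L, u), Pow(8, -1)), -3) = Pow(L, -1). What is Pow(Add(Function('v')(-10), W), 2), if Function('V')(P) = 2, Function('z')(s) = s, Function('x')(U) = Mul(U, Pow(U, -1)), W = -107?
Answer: Rational(5536609, 484) ≈ 11439.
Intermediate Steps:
Function('x')(U) = 1
Function('c')(L, u) = Add(24, Mul(8, Pow(L, -1)))
Function('v')(w) = Pow(Add(32, w), -1) (Function('v')(w) = Pow(Add(w, Add(24, Mul(8, Pow(1, -1)))), -1) = Pow(Add(w, Add(24, Mul(8, 1))), -1) = Pow(Add(w, Add(24, 8)), -1) = Pow(Add(w, 32), -1) = Pow(Add(32, w), -1))
Pow(Add(Function('v')(-10), W), 2) = Pow(Add(Pow(Add(32, -10), -1), -107), 2) = Pow(Add(Pow(22, -1), -107), 2) = Pow(Add(Rational(1, 22), -107), 2) = Pow(Rational(-2353, 22), 2) = Rational(5536609, 484)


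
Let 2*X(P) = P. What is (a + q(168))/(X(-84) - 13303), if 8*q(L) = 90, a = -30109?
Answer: 120391/53380 ≈ 2.2554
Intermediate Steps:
X(P) = P/2
q(L) = 45/4 (q(L) = (1/8)*90 = 45/4)
(a + q(168))/(X(-84) - 13303) = (-30109 + 45/4)/((1/2)*(-84) - 13303) = -120391/(4*(-42 - 13303)) = -120391/4/(-13345) = -120391/4*(-1/13345) = 120391/53380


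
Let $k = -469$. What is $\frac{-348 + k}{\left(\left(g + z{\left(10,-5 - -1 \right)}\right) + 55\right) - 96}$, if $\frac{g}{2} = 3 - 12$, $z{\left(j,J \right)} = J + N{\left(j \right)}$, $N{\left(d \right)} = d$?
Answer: $\frac{817}{53} \approx 15.415$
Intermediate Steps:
$z{\left(j,J \right)} = J + j$
$g = -18$ ($g = 2 \left(3 - 12\right) = 2 \left(-9\right) = -18$)
$\frac{-348 + k}{\left(\left(g + z{\left(10,-5 - -1 \right)}\right) + 55\right) - 96} = \frac{-348 - 469}{\left(\left(-18 + \left(\left(-5 - -1\right) + 10\right)\right) + 55\right) - 96} = - \frac{817}{\left(\left(-18 + \left(\left(-5 + 1\right) + 10\right)\right) + 55\right) - 96} = - \frac{817}{\left(\left(-18 + \left(-4 + 10\right)\right) + 55\right) - 96} = - \frac{817}{\left(\left(-18 + 6\right) + 55\right) - 96} = - \frac{817}{\left(-12 + 55\right) - 96} = - \frac{817}{43 - 96} = - \frac{817}{-53} = \left(-817\right) \left(- \frac{1}{53}\right) = \frac{817}{53}$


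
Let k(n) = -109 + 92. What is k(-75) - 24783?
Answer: -24800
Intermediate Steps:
k(n) = -17
k(-75) - 24783 = -17 - 24783 = -24800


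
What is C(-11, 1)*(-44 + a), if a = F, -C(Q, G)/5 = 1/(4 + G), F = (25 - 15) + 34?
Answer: 0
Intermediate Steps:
F = 44 (F = 10 + 34 = 44)
C(Q, G) = -5/(4 + G)
a = 44
C(-11, 1)*(-44 + a) = (-5/(4 + 1))*(-44 + 44) = -5/5*0 = -5*⅕*0 = -1*0 = 0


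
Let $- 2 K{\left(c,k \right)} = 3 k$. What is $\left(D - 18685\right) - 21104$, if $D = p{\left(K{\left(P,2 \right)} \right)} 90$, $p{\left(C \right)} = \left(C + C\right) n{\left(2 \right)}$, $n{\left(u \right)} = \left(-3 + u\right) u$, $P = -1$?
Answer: $-38709$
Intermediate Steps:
$n{\left(u \right)} = u \left(-3 + u\right)$
$K{\left(c,k \right)} = - \frac{3 k}{2}$
$p{\left(C \right)} = - 4 C$ ($p{\left(C \right)} = \left(C + C\right) 2 \left(-3 + 2\right) = 2 C 2 \left(-1\right) = 2 C \left(-2\right) = - 4 C$)
$D = 1080$ ($D = - 4 \left(\left(- \frac{3}{2}\right) 2\right) 90 = \left(-4\right) \left(-3\right) 90 = 12 \cdot 90 = 1080$)
$\left(D - 18685\right) - 21104 = \left(1080 - 18685\right) - 21104 = -17605 - 21104 = -38709$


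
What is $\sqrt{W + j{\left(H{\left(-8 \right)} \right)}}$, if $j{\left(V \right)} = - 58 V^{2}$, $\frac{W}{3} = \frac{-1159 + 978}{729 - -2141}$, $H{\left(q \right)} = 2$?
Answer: $\frac{i \sqrt{1912519210}}{2870} \approx 15.238 i$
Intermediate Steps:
$W = - \frac{543}{2870}$ ($W = 3 \frac{-1159 + 978}{729 - -2141} = 3 \left(- \frac{181}{729 + 2141}\right) = 3 \left(- \frac{181}{2870}\right) = - \frac{543}{2870} \approx -0.1892$)
$\sqrt{W + j{\left(H{\left(-8 \right)} \right)}} = \sqrt{- \frac{543}{2870} - 58 \cdot 2^{2}} = \sqrt{- \frac{543}{2870} - 232} = \sqrt{- \frac{666383}{2870}} = \frac{i \sqrt{1912519210}}{2870}$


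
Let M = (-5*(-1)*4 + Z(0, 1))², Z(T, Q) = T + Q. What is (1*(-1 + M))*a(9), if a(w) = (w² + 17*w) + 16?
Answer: 110000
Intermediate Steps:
Z(T, Q) = Q + T
M = 441 (M = (-5*(-1)*4 + (1 + 0))² = (5*4 + 1)² = (20 + 1)² = 21² = 441)
a(w) = 16 + w² + 17*w
(1*(-1 + M))*a(9) = (1*(-1 + 441))*(16 + 9² + 17*9) = (1*440)*(16 + 81 + 153) = 440*250 = 110000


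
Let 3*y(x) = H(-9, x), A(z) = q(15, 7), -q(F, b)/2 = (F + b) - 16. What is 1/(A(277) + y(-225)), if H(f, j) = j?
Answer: -1/87 ≈ -0.011494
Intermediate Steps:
q(F, b) = 32 - 2*F - 2*b (q(F, b) = -2*((F + b) - 16) = -2*(-16 + F + b) = 32 - 2*F - 2*b)
A(z) = -12 (A(z) = 32 - 2*15 - 2*7 = 32 - 30 - 14 = -12)
y(x) = x/3
1/(A(277) + y(-225)) = 1/(-12 + (⅓)*(-225)) = 1/(-12 - 75) = 1/(-87) = -1/87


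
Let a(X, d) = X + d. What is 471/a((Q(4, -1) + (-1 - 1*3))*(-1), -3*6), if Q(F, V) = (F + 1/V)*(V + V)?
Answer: -471/8 ≈ -58.875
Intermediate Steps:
Q(F, V) = 2*V*(F + 1/V) (Q(F, V) = (F + 1/V)*(2*V) = 2*V*(F + 1/V))
471/a((Q(4, -1) + (-1 - 1*3))*(-1), -3*6) = 471/(((2 + 2*4*(-1)) + (-1 - 1*3))*(-1) - 3*6) = 471/(((2 - 8) + (-1 - 3))*(-1) - 18) = 471/((-6 - 4)*(-1) - 18) = 471/(-10*(-1) - 18) = 471/(10 - 18) = 471/(-8) = 471*(-1/8) = -471/8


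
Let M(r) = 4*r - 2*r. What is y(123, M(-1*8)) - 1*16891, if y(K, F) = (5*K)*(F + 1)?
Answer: -26116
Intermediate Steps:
M(r) = 2*r
y(K, F) = 5*K*(1 + F) (y(K, F) = (5*K)*(1 + F) = 5*K*(1 + F))
y(123, M(-1*8)) - 1*16891 = 5*123*(1 + 2*(-1*8)) - 1*16891 = 5*123*(1 + 2*(-8)) - 16891 = 5*123*(1 - 16) - 16891 = 5*123*(-15) - 16891 = -9225 - 16891 = -26116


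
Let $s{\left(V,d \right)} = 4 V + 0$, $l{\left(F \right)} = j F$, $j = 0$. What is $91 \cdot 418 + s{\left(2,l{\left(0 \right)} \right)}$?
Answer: $38046$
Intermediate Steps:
$l{\left(F \right)} = 0$ ($l{\left(F \right)} = 0 F = 0$)
$s{\left(V,d \right)} = 4 V$
$91 \cdot 418 + s{\left(2,l{\left(0 \right)} \right)} = 91 \cdot 418 + 4 \cdot 2 = 38038 + 8 = 38046$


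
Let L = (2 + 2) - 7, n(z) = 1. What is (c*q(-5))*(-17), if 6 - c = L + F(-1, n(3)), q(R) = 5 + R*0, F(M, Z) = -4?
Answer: -1105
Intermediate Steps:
L = -3 (L = 4 - 7 = -3)
q(R) = 5 (q(R) = 5 + 0 = 5)
c = 13 (c = 6 - (-3 - 4) = 6 - 1*(-7) = 6 + 7 = 13)
(c*q(-5))*(-17) = (13*5)*(-17) = 65*(-17) = -1105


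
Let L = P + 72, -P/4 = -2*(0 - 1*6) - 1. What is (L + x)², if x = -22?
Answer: 36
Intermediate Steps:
P = -44 (P = -4*(-2*(0 - 1*6) - 1) = -4*(-2*(0 - 6) - 1) = -4*(-2*(-6) - 1) = -4*(12 - 1) = -4*11 = -44)
L = 28 (L = -44 + 72 = 28)
(L + x)² = (28 - 22)² = 6² = 36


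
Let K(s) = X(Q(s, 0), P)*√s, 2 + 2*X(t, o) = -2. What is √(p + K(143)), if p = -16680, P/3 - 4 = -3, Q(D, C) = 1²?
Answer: √(-16680 - 2*√143) ≈ 129.24*I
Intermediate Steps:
Q(D, C) = 1
P = 3 (P = 12 + 3*(-3) = 12 - 9 = 3)
X(t, o) = -2 (X(t, o) = -1 + (½)*(-2) = -1 - 1 = -2)
K(s) = -2*√s
√(p + K(143)) = √(-16680 - 2*√143)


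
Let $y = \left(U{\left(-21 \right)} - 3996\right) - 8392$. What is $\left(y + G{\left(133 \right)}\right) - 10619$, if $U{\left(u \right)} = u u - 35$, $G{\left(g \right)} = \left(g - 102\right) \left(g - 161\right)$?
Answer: $-23469$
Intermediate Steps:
$G{\left(g \right)} = \left(-161 + g\right) \left(-102 + g\right)$ ($G{\left(g \right)} = \left(-102 + g\right) \left(-161 + g\right) = \left(-161 + g\right) \left(-102 + g\right)$)
$U{\left(u \right)} = -35 + u^{2}$ ($U{\left(u \right)} = u^{2} - 35 = -35 + u^{2}$)
$y = -11982$ ($y = \left(\left(-35 + \left(-21\right)^{2}\right) - 3996\right) - 8392 = \left(\left(-35 + 441\right) - 3996\right) - 8392 = \left(406 - 3996\right) - 8392 = -3590 - 8392 = -11982$)
$\left(y + G{\left(133 \right)}\right) - 10619 = \left(-11982 + \left(16422 + 133^{2} - 34979\right)\right) - 10619 = \left(-11982 + \left(16422 + 17689 - 34979\right)\right) - 10619 = \left(-11982 - 868\right) - 10619 = -12850 - 10619 = -23469$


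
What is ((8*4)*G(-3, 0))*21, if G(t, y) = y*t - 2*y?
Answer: 0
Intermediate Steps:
G(t, y) = -2*y + t*y (G(t, y) = t*y - 2*y = -2*y + t*y)
((8*4)*G(-3, 0))*21 = ((8*4)*(0*(-2 - 3)))*21 = (32*(0*(-5)))*21 = (32*0)*21 = 0*21 = 0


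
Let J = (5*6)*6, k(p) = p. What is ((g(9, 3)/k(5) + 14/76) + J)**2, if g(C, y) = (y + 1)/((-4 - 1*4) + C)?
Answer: 1182465769/36100 ≈ 32755.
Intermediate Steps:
g(C, y) = (1 + y)/(-8 + C) (g(C, y) = (1 + y)/((-4 - 4) + C) = (1 + y)/(-8 + C))
J = 180 (J = 30*6 = 180)
((g(9, 3)/k(5) + 14/76) + J)**2 = ((((1 + 3)/(-8 + 9))/5 + 14/76) + 180)**2 = (((4/1)*(1/5) + 14*(1/76)) + 180)**2 = (((1*4)*(1/5) + 7/38) + 180)**2 = ((4*(1/5) + 7/38) + 180)**2 = ((4/5 + 7/38) + 180)**2 = (187/190 + 180)**2 = (34387/190)**2 = 1182465769/36100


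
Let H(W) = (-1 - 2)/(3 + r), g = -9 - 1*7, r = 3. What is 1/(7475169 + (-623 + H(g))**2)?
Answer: 4/31455685 ≈ 1.2716e-7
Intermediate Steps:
g = -16 (g = -9 - 7 = -16)
H(W) = -1/2 (H(W) = (-1 - 2)/(3 + 3) = -3/6 = -3*1/6 = -1/2)
1/(7475169 + (-623 + H(g))**2) = 1/(7475169 + (-623 - 1/2)**2) = 1/(7475169 + (-1247/2)**2) = 1/(7475169 + 1555009/4) = 1/(31455685/4) = 4/31455685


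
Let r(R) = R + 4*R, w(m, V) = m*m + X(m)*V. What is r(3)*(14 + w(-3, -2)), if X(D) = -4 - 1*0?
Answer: 465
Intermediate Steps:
X(D) = -4 (X(D) = -4 + 0 = -4)
w(m, V) = m² - 4*V (w(m, V) = m*m - 4*V = m² - 4*V)
r(R) = 5*R
r(3)*(14 + w(-3, -2)) = (5*3)*(14 + ((-3)² - 4*(-2))) = 15*(14 + (9 + 8)) = 15*(14 + 17) = 15*31 = 465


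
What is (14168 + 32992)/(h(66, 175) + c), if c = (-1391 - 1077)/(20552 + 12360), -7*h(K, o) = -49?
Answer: 43114720/6331 ≈ 6810.1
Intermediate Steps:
h(K, o) = 7 (h(K, o) = -1/7*(-49) = 7)
c = -617/8228 (c = -2468/32912 = -2468*1/32912 = -617/8228 ≈ -0.074988)
(14168 + 32992)/(h(66, 175) + c) = (14168 + 32992)/(7 - 617/8228) = 47160/(56979/8228) = 47160*(8228/56979) = 43114720/6331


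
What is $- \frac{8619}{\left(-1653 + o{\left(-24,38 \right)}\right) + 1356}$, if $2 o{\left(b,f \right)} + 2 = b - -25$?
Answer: $\frac{1014}{35} \approx 28.971$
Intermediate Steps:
$o{\left(b,f \right)} = \frac{23}{2} + \frac{b}{2}$ ($o{\left(b,f \right)} = -1 + \frac{b - -25}{2} = -1 + \frac{b + 25}{2} = -1 + \frac{25 + b}{2} = -1 + \left(\frac{25}{2} + \frac{b}{2}\right) = \frac{23}{2} + \frac{b}{2}$)
$- \frac{8619}{\left(-1653 + o{\left(-24,38 \right)}\right) + 1356} = - \frac{8619}{\left(-1653 + \left(\frac{23}{2} + \frac{1}{2} \left(-24\right)\right)\right) + 1356} = - \frac{8619}{\left(-1653 + \left(\frac{23}{2} - 12\right)\right) + 1356} = - \frac{8619}{\left(-1653 - \frac{1}{2}\right) + 1356} = - \frac{8619}{- \frac{3307}{2} + 1356} = - \frac{8619}{- \frac{595}{2}} = \left(-8619\right) \left(- \frac{2}{595}\right) = \frac{1014}{35}$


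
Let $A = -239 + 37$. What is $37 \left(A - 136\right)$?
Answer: $-12506$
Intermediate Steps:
$A = -202$
$37 \left(A - 136\right) = 37 \left(-202 - 136\right) = 37 \left(-338\right) = -12506$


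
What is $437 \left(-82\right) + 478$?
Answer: $-35356$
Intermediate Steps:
$437 \left(-82\right) + 478 = -35834 + 478 = -35356$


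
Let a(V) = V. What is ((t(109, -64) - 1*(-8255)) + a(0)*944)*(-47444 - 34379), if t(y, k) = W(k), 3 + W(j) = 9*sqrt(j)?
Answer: -675203396 - 5891256*I ≈ -6.752e+8 - 5.8913e+6*I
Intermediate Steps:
W(j) = -3 + 9*sqrt(j)
t(y, k) = -3 + 9*sqrt(k)
((t(109, -64) - 1*(-8255)) + a(0)*944)*(-47444 - 34379) = (((-3 + 9*sqrt(-64)) - 1*(-8255)) + 0*944)*(-47444 - 34379) = (((-3 + 9*(8*I)) + 8255) + 0)*(-81823) = (((-3 + 72*I) + 8255) + 0)*(-81823) = ((8252 + 72*I) + 0)*(-81823) = (8252 + 72*I)*(-81823) = -675203396 - 5891256*I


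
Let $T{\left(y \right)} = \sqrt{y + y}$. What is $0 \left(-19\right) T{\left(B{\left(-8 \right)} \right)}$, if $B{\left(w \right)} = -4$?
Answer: $0$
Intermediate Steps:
$T{\left(y \right)} = \sqrt{2} \sqrt{y}$ ($T{\left(y \right)} = \sqrt{2 y} = \sqrt{2} \sqrt{y}$)
$0 \left(-19\right) T{\left(B{\left(-8 \right)} \right)} = 0 \left(-19\right) \sqrt{2} \sqrt{-4} = 0 \sqrt{2} \cdot 2 i = 0 \cdot 2 i \sqrt{2} = 0$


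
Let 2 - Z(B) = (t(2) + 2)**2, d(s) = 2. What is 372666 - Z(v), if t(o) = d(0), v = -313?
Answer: 372680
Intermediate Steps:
t(o) = 2
Z(B) = -14 (Z(B) = 2 - (2 + 2)**2 = 2 - 1*4**2 = 2 - 1*16 = 2 - 16 = -14)
372666 - Z(v) = 372666 - 1*(-14) = 372666 + 14 = 372680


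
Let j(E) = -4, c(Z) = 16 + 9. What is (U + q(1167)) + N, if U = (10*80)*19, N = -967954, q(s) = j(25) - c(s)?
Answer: -952783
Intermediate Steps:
c(Z) = 25
q(s) = -29 (q(s) = -4 - 1*25 = -4 - 25 = -29)
U = 15200 (U = 800*19 = 15200)
(U + q(1167)) + N = (15200 - 29) - 967954 = 15171 - 967954 = -952783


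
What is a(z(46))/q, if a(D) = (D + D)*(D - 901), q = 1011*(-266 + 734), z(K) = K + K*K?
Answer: 104857/9099 ≈ 11.524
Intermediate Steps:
z(K) = K + K²
q = 473148 (q = 1011*468 = 473148)
a(D) = 2*D*(-901 + D) (a(D) = (2*D)*(-901 + D) = 2*D*(-901 + D))
a(z(46))/q = (2*(46*(1 + 46))*(-901 + 46*(1 + 46)))/473148 = (2*(46*47)*(-901 + 46*47))*(1/473148) = (2*2162*(-901 + 2162))*(1/473148) = (2*2162*1261)*(1/473148) = 5452564*(1/473148) = 104857/9099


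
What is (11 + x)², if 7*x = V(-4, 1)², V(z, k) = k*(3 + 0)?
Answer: 7396/49 ≈ 150.94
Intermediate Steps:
V(z, k) = 3*k (V(z, k) = k*3 = 3*k)
x = 9/7 (x = (3*1)²/7 = (⅐)*3² = (⅐)*9 = 9/7 ≈ 1.2857)
(11 + x)² = (11 + 9/7)² = (86/7)² = 7396/49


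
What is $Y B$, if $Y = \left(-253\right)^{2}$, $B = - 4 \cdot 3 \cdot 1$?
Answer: $-768108$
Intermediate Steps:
$B = -12$ ($B = - 12 \cdot 1 = \left(-1\right) 12 = -12$)
$Y = 64009$
$Y B = 64009 \left(-12\right) = -768108$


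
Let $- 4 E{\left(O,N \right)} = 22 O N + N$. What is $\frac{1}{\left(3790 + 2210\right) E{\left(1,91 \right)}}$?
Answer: $- \frac{1}{3139500} \approx -3.1852 \cdot 10^{-7}$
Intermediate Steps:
$E{\left(O,N \right)} = - \frac{N}{4} - \frac{11 N O}{2}$ ($E{\left(O,N \right)} = - \frac{22 O N + N}{4} = - \frac{22 N O + N}{4} = - \frac{N + 22 N O}{4} = - \frac{N}{4} - \frac{11 N O}{2}$)
$\frac{1}{\left(3790 + 2210\right) E{\left(1,91 \right)}} = \frac{1}{\left(3790 + 2210\right) \left(\left(- \frac{1}{4}\right) 91 \left(1 + 22 \cdot 1\right)\right)} = \frac{1}{6000 \left(\left(- \frac{1}{4}\right) 91 \left(1 + 22\right)\right)} = \frac{1}{6000 \left(\left(- \frac{1}{4}\right) 91 \cdot 23\right)} = \frac{1}{6000 \left(- \frac{2093}{4}\right)} = \frac{1}{6000} \left(- \frac{4}{2093}\right) = - \frac{1}{3139500}$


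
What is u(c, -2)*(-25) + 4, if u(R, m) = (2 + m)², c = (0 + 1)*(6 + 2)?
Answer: 4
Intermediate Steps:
c = 8 (c = 1*8 = 8)
u(c, -2)*(-25) + 4 = (2 - 2)²*(-25) + 4 = 0²*(-25) + 4 = 0*(-25) + 4 = 0 + 4 = 4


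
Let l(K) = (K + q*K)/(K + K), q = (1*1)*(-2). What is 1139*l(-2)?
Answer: -1139/2 ≈ -569.50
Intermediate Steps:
q = -2 (q = 1*(-2) = -2)
l(K) = -1/2 (l(K) = (K - 2*K)/(K + K) = (-K)/((2*K)) = (-K)*(1/(2*K)) = -1/2)
1139*l(-2) = 1139*(-1/2) = -1139/2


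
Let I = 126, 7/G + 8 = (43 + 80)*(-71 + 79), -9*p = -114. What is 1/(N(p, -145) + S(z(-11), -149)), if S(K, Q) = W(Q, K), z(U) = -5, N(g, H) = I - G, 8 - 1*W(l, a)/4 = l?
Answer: 976/735897 ≈ 0.0013263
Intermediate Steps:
p = 38/3 (p = -⅑*(-114) = 38/3 ≈ 12.667)
W(l, a) = 32 - 4*l
G = 7/976 (G = 7/(-8 + (43 + 80)*(-71 + 79)) = 7/(-8 + 123*8) = 7/(-8 + 984) = 7/976 ≈ 0.0071721)
N(g, H) = 122969/976 (N(g, H) = 126 - 1*7/976 = 126 - 7/976 = 122969/976)
S(K, Q) = 32 - 4*Q
1/(N(p, -145) + S(z(-11), -149)) = 1/(122969/976 + (32 - 4*(-149))) = 1/(122969/976 + (32 + 596)) = 1/(122969/976 + 628) = 1/(735897/976) = 976/735897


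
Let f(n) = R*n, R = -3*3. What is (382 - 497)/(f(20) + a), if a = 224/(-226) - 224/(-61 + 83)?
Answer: 142945/237628 ≈ 0.60155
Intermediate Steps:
R = -9
f(n) = -9*n
a = -13888/1243 (a = 224*(-1/226) - 224/22 = -112/113 - 224*1/22 = -112/113 - 112/11 = -13888/1243 ≈ -11.173)
(382 - 497)/(f(20) + a) = (382 - 497)/(-9*20 - 13888/1243) = -115/(-180 - 13888/1243) = -115/(-237628/1243) = -115*(-1243/237628) = 142945/237628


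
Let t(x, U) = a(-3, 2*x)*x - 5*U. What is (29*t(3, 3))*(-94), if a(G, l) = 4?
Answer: 8178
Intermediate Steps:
t(x, U) = -5*U + 4*x (t(x, U) = 4*x - 5*U = -5*U + 4*x)
(29*t(3, 3))*(-94) = (29*(-5*3 + 4*3))*(-94) = (29*(-15 + 12))*(-94) = (29*(-3))*(-94) = -87*(-94) = 8178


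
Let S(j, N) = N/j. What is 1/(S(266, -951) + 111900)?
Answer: 266/29764449 ≈ 8.9368e-6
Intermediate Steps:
1/(S(266, -951) + 111900) = 1/(-951/266 + 111900) = 1/(29764449/266) = 266/29764449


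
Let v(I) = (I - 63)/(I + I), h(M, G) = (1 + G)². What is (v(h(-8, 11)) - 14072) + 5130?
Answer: -286135/32 ≈ -8941.7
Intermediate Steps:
v(I) = (-63 + I)/(2*I) (v(I) = (-63 + I)/((2*I)) = (-63 + I)*(1/(2*I)) = (-63 + I)/(2*I))
(v(h(-8, 11)) - 14072) + 5130 = ((-63 + (1 + 11)²)/(2*((1 + 11)²)) - 14072) + 5130 = ((-63 + 12²)/(2*(12²)) - 14072) + 5130 = ((½)*(-63 + 144)/144 - 14072) + 5130 = ((½)*(1/144)*81 - 14072) + 5130 = (9/32 - 14072) + 5130 = -450295/32 + 5130 = -286135/32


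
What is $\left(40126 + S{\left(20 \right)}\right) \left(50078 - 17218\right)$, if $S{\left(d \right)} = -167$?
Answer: $1313052740$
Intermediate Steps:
$\left(40126 + S{\left(20 \right)}\right) \left(50078 - 17218\right) = \left(40126 - 167\right) \left(50078 - 17218\right) = 39959 \cdot 32860 = 1313052740$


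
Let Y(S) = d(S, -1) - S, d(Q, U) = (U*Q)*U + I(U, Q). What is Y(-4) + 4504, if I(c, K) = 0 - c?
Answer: 4505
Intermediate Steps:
I(c, K) = -c
d(Q, U) = -U + Q*U² (d(Q, U) = (U*Q)*U - U = (Q*U)*U - U = Q*U² - U = -U + Q*U²)
Y(S) = 1 (Y(S) = -(-1 + S*(-1)) - S = -(-1 - S) - S = (1 + S) - S = 1)
Y(-4) + 4504 = 1 + 4504 = 4505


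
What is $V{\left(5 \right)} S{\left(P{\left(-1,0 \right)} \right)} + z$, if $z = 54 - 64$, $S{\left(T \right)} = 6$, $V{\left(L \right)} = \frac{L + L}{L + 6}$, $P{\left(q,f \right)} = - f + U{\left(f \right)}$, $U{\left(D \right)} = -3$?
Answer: $- \frac{50}{11} \approx -4.5455$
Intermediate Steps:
$P{\left(q,f \right)} = -3 - f$ ($P{\left(q,f \right)} = - f - 3 = -3 - f$)
$V{\left(L \right)} = \frac{2 L}{6 + L}$
$z = -10$
$V{\left(5 \right)} S{\left(P{\left(-1,0 \right)} \right)} + z = 2 \cdot 5 \frac{1}{6 + 5} \cdot 6 - 10 = 2 \cdot 5 \cdot \frac{1}{11} \cdot 6 - 10 = \frac{10}{11} \cdot 6 - 10 = \frac{60}{11} - 10 = - \frac{50}{11}$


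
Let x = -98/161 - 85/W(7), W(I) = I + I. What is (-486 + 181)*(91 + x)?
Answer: -8281055/322 ≈ -25718.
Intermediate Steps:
W(I) = 2*I
x = -2151/322 (x = -98/161 - 85/(2*7) = -98*1/161 - 85/14 = -14/23 - 85*1/14 = -14/23 - 85/14 = -2151/322 ≈ -6.6801)
(-486 + 181)*(91 + x) = (-486 + 181)*(91 - 2151/322) = -305*27151/322 = -8281055/322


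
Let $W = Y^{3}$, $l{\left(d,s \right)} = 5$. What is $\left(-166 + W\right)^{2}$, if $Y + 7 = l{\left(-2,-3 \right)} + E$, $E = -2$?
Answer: $52900$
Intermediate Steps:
$Y = -4$ ($Y = -7 + \left(5 - 2\right) = -7 + 3 = -4$)
$W = -64$ ($W = \left(-4\right)^{3} = -64$)
$\left(-166 + W\right)^{2} = \left(-166 - 64\right)^{2} = \left(-230\right)^{2} = 52900$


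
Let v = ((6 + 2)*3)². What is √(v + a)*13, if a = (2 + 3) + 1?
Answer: 13*√582 ≈ 313.62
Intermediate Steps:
a = 6 (a = 5 + 1 = 6)
v = 576 (v = (8*3)² = 24² = 576)
√(v + a)*13 = √(576 + 6)*13 = √582*13 = 13*√582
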